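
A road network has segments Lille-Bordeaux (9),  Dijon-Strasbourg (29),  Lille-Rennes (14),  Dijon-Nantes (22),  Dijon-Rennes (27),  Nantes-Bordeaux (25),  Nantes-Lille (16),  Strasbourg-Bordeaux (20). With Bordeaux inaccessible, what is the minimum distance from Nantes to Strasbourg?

Routes from Nantes to Strasbourg avoiding Bordeaux:
Nantes - Dijon - Strasbourg: 22 + 29 = 51
Nantes - Lille - Rennes - Dijon - Strasbourg: 16 + 14 + 27 + 29 = 86
The minimum is 51.

51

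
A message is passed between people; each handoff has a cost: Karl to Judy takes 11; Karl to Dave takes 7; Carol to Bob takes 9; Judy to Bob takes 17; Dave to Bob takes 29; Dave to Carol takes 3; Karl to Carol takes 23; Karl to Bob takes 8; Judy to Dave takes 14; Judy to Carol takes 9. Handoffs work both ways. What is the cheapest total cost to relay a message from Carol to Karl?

10

Comparing a few candidate routes:
Carol→Karl: 23
Carol→Bob→Karl: 9 + 8 = 17
Carol→Dave→Karl: 3 + 7 = 10
Carol→Judy→Karl: 9 + 11 = 20
Carol→Dave→Judy→Karl: 3 + 14 + 11 = 28
Best route has total 10.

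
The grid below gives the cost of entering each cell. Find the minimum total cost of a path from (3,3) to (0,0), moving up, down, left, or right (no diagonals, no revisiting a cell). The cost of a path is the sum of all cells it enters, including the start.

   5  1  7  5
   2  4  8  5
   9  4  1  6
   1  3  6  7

Path r3c3 → r2c3 → r2c2 → r2c1 → r1c1 → r0c1 → r0c0: 7 + 6 + 1 + 4 + 4 + 1 + 5 = 28.

28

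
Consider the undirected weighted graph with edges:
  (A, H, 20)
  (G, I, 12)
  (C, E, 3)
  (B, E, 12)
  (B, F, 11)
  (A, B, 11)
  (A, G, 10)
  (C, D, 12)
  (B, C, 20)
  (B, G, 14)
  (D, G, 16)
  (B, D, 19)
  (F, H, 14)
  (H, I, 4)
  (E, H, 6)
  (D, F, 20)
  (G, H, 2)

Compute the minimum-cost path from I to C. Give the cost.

13

Comparing a few candidate routes:
I → H → E → C: 4 + 6 + 3 = 13
I → H → G → B → C: 4 + 2 + 14 + 20 = 40
I → G → D → C: 12 + 16 + 12 = 40
I → G → H → E → C: 12 + 2 + 6 + 3 = 23
I → H → G → B → E → C: 4 + 2 + 14 + 12 + 3 = 35
I → H → G → D → C: 4 + 2 + 16 + 12 = 34
Best route has total 13.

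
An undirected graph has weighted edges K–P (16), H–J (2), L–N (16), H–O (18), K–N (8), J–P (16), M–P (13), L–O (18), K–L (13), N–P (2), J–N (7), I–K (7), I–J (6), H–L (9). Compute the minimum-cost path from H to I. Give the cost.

Some routes from H to I:
H → J → N → P → K → I: 2 + 7 + 2 + 16 + 7 = 34
H → J → I: 2 + 6 = 8
H → J → P → N → K → I: 2 + 16 + 2 + 8 + 7 = 35
H → L → K → I: 9 + 13 + 7 = 29
H → J → N → K → I: 2 + 7 + 8 + 7 = 24
Shortest: 8.

8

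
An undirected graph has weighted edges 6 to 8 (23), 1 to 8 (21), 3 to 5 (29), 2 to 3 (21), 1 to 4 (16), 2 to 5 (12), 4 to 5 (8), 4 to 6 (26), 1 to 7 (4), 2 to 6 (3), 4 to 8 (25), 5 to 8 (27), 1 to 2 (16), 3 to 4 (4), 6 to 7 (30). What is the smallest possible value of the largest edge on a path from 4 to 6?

A few of the 4→6 routes:
4-3-2-6: max(4, 21, 3) = 21
4-5-2-6: max(8, 12, 3) = 12
4-1-8-6: max(16, 21, 23) = 23
4-1-2-6: max(16, 16, 3) = 16
The minimum achievable maximum is 12.

12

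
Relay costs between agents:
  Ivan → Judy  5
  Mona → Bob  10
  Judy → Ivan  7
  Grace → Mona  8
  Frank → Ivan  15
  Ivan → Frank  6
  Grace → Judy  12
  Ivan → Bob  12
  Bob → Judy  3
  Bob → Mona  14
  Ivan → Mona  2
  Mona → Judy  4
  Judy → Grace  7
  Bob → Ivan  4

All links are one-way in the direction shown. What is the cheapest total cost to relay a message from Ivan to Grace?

Some routes from Ivan to Grace:
Ivan → Bob → Judy → Grace: 12 + 3 + 7 = 22
Ivan → Mona → Judy → Grace: 2 + 4 + 7 = 13
Ivan → Judy → Grace: 5 + 7 = 12
Ivan → Mona → Bob → Judy → Grace: 2 + 10 + 3 + 7 = 22
The minimum is 12.

12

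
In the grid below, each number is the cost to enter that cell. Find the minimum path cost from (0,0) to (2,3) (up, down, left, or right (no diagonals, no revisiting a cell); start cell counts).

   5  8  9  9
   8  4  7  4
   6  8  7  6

Best path: [0,0] [0,1] [1,1] [1,2] [1,3] [2,3]
Cost: 5 + 8 + 4 + 7 + 4 + 6 = 34

34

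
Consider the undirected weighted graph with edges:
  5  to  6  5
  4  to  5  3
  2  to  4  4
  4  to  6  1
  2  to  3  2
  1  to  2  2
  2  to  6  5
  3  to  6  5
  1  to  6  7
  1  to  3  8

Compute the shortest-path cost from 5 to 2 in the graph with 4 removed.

Candidate routes:
5 - 6 - 3 - 2: 5 + 5 + 2 = 12
5 - 6 - 1 - 2: 5 + 7 + 2 = 14
5 - 6 - 1 - 3 - 2: 5 + 7 + 8 + 2 = 22
5 - 6 - 3 - 1 - 2: 5 + 5 + 8 + 2 = 20
5 - 6 - 2: 5 + 5 = 10
The minimum is 10.

10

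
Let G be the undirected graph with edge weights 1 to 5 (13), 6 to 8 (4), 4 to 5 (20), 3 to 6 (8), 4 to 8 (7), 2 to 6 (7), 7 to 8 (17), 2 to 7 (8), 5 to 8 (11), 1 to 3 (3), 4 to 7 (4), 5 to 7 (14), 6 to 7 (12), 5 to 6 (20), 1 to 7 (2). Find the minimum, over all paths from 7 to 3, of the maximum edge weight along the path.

Checking several routes:
7→4→8→6→3: max(4, 7, 4, 8) = 8
7→2→6→3: max(8, 7, 8) = 8
7→1→3: max(2, 3) = 3
The minimum achievable maximum is 3.

3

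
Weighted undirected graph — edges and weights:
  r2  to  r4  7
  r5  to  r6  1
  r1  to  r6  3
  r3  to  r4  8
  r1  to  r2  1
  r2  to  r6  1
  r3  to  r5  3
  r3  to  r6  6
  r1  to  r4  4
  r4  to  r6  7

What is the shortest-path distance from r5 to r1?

Some routes from r5 to r1:
r5 -> r6 -> r2 -> r1: 1 + 1 + 1 = 3
r5 -> r3 -> r6 -> r1: 3 + 6 + 3 = 12
r5 -> r6 -> r1: 1 + 3 = 4
r5 -> r3 -> r6 -> r2 -> r1: 3 + 6 + 1 + 1 = 11
Best route has total 3.

3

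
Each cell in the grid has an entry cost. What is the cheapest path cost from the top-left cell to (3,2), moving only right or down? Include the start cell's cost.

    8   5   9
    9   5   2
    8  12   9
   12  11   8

37

One optimal route is (0,0) (0,1) (1,1) (1,2) (2,2) (3,2).
Its cost is 8 + 5 + 5 + 2 + 9 + 8 = 37.
(Top row then right column would cost 41.)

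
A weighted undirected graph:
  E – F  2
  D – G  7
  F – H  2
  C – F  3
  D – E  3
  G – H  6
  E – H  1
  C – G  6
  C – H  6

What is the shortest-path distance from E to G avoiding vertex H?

Candidate routes:
E→F→C→G: 2 + 3 + 6 = 11
E→D→G: 3 + 7 = 10
Best route has total 10.

10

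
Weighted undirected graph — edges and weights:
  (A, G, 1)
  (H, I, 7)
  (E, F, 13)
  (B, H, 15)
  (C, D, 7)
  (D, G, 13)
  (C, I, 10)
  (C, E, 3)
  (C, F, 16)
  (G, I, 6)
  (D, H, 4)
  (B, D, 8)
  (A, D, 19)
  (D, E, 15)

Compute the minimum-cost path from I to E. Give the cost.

13

Checking several routes:
I → H → D → E: 7 + 4 + 15 = 26
I → C → E: 10 + 3 = 13
I → H → D → C → E: 7 + 4 + 7 + 3 = 21
Shortest: 13.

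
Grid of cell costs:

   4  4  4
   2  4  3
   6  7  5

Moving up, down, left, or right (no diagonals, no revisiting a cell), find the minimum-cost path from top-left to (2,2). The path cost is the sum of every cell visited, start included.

Path r0c0→r1c0→r1c1→r1c2→r2c2: 4 + 2 + 4 + 3 + 5 = 18.

18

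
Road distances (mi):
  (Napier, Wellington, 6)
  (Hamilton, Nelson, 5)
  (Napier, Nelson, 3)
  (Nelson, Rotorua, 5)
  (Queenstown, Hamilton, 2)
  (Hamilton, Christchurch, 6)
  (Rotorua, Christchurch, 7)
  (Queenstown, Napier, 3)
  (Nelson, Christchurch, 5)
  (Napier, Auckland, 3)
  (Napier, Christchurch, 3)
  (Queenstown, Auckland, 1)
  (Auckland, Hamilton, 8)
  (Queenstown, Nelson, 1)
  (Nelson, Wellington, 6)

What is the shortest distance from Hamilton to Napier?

5

Some routes from Hamilton to Napier:
Hamilton → Nelson → Napier: 5 + 3 = 8
Hamilton → Queenstown → Nelson → Napier: 2 + 1 + 3 = 6
Hamilton → Queenstown → Napier: 2 + 3 = 5
Hamilton → Queenstown → Auckland → Napier: 2 + 1 + 3 = 6
Hamilton → Nelson → Queenstown → Napier: 5 + 1 + 3 = 9
Best route has total 5 mi.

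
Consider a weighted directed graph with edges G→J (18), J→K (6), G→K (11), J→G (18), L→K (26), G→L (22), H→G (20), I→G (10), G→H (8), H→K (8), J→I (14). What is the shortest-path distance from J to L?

Candidate routes:
J→G→L: 18 + 22 = 40
J→I→G→L: 14 + 10 + 22 = 46
Best route has total 40.

40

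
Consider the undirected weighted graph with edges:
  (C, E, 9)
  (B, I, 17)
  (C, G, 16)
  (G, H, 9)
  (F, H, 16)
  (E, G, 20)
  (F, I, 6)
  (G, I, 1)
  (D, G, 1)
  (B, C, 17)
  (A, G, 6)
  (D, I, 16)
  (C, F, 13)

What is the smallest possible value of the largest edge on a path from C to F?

Comparing a few candidate routes:
C→G→I→F: max(16, 1, 6) = 16
C→G→D→I→F: max(16, 1, 16, 6) = 16
C→G→H→F: max(16, 9, 16) = 16
C→F: max(13) = 13
C→B→I→F: max(17, 17, 6) = 17
Best route has worst link 13.

13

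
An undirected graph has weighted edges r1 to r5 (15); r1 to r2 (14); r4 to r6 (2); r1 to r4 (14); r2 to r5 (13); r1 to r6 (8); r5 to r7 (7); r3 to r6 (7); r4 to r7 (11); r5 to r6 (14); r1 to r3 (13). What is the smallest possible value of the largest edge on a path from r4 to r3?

7

Checking several routes:
r4 -> r7 -> r5 -> r2 -> r1 -> r6 -> r3: max(11, 7, 13, 14, 8, 7) = 14
r4 -> r7 -> r5 -> r2 -> r1 -> r3: max(11, 7, 13, 14, 13) = 14
r4 -> r6 -> r3: max(2, 7) = 7
r4 -> r6 -> r5 -> r2 -> r1 -> r3: max(2, 14, 13, 14, 13) = 14
r4 -> r7 -> r5 -> r6 -> r1 -> r3: max(11, 7, 14, 8, 13) = 14
r4 -> r6 -> r1 -> r3: max(2, 8, 13) = 13
The minimum achievable maximum is 7.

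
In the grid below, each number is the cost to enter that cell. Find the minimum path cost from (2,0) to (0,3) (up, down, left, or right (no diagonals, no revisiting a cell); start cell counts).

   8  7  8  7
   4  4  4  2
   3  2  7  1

22

One optimal route is [2,0]→[2,1]→[1,1]→[1,2]→[1,3]→[0,3].
Its cost is 3 + 2 + 4 + 4 + 2 + 7 = 22.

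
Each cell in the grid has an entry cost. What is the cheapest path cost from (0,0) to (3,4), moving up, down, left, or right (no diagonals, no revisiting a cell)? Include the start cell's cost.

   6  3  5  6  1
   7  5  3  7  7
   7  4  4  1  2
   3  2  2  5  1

Path (0,0) → (0,1) → (0,2) → (1,2) → (2,2) → (2,3) → (2,4) → (3,4): 6 + 3 + 5 + 3 + 4 + 1 + 2 + 1 = 25.

25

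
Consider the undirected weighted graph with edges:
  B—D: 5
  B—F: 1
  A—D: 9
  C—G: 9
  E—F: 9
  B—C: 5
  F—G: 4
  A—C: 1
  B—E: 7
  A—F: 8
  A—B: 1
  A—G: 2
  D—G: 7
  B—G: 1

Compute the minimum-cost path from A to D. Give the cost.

A few of the A→D routes:
A → G → D: 2 + 7 = 9
A → G → B → D: 2 + 1 + 5 = 8
A → D: 9
A → B → D: 1 + 5 = 6
A → B → G → D: 1 + 1 + 7 = 9
The minimum is 6.

6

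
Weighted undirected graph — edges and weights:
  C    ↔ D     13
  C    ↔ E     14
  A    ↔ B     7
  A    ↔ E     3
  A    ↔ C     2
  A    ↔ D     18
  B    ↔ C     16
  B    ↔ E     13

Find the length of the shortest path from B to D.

22

Checking several routes:
B - C - D: 16 + 13 = 29
B - A - D: 7 + 18 = 25
B - E - A - C - D: 13 + 3 + 2 + 13 = 31
B - A - C - D: 7 + 2 + 13 = 22
The minimum is 22.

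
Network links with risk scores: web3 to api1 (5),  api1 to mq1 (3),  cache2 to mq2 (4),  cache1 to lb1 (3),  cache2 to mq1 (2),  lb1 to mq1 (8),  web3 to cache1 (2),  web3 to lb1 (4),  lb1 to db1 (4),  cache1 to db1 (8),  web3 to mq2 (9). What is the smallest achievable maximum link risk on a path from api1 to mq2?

4

Some routes from api1 to mq2:
api1 - web3 - cache1 - db1 - lb1 - mq1 - cache2 - mq2: max(5, 2, 8, 4, 8, 2, 4) = 8
api1 - web3 - cache1 - lb1 - mq1 - cache2 - mq2: max(5, 2, 3, 8, 2, 4) = 8
api1 - mq1 - cache2 - mq2: max(3, 2, 4) = 4
Smallest bottleneck: 4.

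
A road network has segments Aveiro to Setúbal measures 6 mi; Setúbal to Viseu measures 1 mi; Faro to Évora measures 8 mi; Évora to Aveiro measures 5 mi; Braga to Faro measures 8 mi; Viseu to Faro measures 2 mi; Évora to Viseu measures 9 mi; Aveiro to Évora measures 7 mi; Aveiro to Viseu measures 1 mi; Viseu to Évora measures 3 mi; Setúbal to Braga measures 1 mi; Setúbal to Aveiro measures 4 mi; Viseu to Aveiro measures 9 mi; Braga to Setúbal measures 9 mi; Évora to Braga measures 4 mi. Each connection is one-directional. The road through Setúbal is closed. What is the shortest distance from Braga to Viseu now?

22

Routes from Braga to Viseu avoiding Setúbal:
Braga → Faro → Évora → Aveiro → Viseu: 8 + 8 + 5 + 1 = 22
Braga → Faro → Évora → Viseu: 8 + 8 + 9 = 25
Shortest: 22 mi.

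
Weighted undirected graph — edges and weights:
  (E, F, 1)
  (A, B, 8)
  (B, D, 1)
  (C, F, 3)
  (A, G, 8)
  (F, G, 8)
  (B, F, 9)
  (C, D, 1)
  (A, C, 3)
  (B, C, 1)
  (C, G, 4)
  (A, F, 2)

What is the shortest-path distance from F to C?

A few of the F→C routes:
F-C: 3
F-A-C: 2 + 3 = 5
F-B-C: 9 + 1 = 10
Shortest: 3.

3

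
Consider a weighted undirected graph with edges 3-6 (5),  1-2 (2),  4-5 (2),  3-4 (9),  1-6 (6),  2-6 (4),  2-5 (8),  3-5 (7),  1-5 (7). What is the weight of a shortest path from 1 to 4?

Checking several routes:
1→6→2→5→4: 6 + 4 + 8 + 2 = 20
1→2→5→4: 2 + 8 + 2 = 12
1→5→4: 7 + 2 = 9
Shortest: 9.

9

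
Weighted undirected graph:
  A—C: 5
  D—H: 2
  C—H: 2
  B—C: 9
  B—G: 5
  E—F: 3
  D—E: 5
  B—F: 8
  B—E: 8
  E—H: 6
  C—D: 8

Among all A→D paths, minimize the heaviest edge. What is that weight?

5

Comparing a few candidate routes:
A -> C -> D: max(5, 8) = 8
A -> C -> B -> E -> D: max(5, 9, 8, 5) = 9
A -> C -> H -> E -> D: max(5, 2, 6, 5) = 6
A -> C -> H -> D: max(5, 2, 2) = 5
A -> C -> B -> E -> H -> D: max(5, 9, 8, 6, 2) = 9
Smallest bottleneck: 5.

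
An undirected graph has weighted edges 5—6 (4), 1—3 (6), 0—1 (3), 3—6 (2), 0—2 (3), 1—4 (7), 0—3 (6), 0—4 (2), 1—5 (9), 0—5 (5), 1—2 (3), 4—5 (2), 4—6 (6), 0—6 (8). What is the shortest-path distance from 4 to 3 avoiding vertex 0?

8

Some routes from 4 to 3 avoiding 0:
4 -> 5 -> 1 -> 3: 2 + 9 + 6 = 17
4 -> 1 -> 3: 7 + 6 = 13
4 -> 5 -> 6 -> 3: 2 + 4 + 2 = 8
4 -> 6 -> 3: 6 + 2 = 8
The minimum is 8.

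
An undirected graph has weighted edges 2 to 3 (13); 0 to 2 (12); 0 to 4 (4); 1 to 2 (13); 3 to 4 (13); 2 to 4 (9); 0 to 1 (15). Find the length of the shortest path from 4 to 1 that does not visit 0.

22

Routes from 4 to 1 avoiding 0:
4 - 2 - 1: 9 + 13 = 22
4 - 3 - 2 - 1: 13 + 13 + 13 = 39
Best route has total 22.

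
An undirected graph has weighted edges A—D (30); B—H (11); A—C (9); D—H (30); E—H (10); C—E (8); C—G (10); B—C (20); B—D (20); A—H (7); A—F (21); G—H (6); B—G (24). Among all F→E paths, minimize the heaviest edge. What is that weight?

Comparing a few candidate routes:
F-A-H-B-C-E: max(21, 7, 11, 20, 8) = 21
F-A-C-G-H-E: max(21, 9, 10, 6, 10) = 21
F-A-H-G-C-E: max(21, 7, 6, 10, 8) = 21
F-A-C-E: max(21, 9, 8) = 21
F-A-H-E: max(21, 7, 10) = 21
F-A-C-B-H-E: max(21, 9, 20, 11, 10) = 21
Smallest bottleneck: 21.

21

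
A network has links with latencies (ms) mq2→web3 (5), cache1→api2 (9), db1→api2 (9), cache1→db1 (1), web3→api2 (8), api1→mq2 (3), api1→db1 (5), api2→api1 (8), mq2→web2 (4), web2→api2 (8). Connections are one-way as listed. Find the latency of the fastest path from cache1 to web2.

24

Candidate routes:
cache1 - api2 - api1 - mq2 - web2: 9 + 8 + 3 + 4 = 24
cache1 - db1 - api2 - api1 - mq2 - web2: 1 + 9 + 8 + 3 + 4 = 25
Shortest: 24 ms.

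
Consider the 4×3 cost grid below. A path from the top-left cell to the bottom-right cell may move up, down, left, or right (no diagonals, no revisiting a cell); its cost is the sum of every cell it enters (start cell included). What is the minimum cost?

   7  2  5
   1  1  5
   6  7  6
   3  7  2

22

Take (0,0) → (1,0) → (1,1) → (1,2) → (2,2) → (3,2) for a total of 7 + 1 + 1 + 5 + 6 + 2 = 22.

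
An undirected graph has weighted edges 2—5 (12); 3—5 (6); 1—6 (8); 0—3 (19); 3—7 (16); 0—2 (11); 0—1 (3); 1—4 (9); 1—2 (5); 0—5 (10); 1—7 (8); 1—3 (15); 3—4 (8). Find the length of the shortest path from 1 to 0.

Comparing a few candidate routes:
1 - 0: 3
1 - 2 - 0: 5 + 11 = 16
1 - 2 - 5 - 0: 5 + 12 + 10 = 27
The minimum is 3.

3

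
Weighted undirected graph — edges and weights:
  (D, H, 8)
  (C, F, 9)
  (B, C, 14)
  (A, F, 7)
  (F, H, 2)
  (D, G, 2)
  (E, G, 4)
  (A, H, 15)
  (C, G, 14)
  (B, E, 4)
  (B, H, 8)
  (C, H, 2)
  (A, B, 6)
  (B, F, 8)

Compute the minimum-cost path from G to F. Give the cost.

12

A few of the G→F routes:
G-D-H-F: 2 + 8 + 2 = 12
G-C-H-F: 14 + 2 + 2 = 18
G-E-B-F: 4 + 4 + 8 = 16
The minimum is 12.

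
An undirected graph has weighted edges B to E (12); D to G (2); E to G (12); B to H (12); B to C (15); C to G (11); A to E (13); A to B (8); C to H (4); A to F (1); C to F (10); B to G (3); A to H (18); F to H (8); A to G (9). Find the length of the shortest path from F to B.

Some routes from F to B:
F -> C -> G -> B: 10 + 11 + 3 = 24
F -> C -> B: 10 + 15 = 25
F -> C -> H -> B: 10 + 4 + 12 = 26
F -> A -> B: 1 + 8 = 9
F -> H -> B: 8 + 12 = 20
F -> A -> G -> B: 1 + 9 + 3 = 13
Best route has total 9.

9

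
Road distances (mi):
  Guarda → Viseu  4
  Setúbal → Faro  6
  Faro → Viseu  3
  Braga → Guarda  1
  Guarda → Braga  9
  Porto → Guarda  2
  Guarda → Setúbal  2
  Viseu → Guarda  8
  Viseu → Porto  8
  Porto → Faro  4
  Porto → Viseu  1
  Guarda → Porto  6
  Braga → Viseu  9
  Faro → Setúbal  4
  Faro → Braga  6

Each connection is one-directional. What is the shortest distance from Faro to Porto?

Candidate routes:
Faro → Viseu → Porto: 3 + 8 = 11
Faro → Viseu → Guarda → Porto: 3 + 8 + 6 = 17
Faro → Braga → Viseu → Porto: 6 + 9 + 8 = 23
Faro → Braga → Guarda → Porto: 6 + 1 + 6 = 13
Faro → Braga → Viseu → Guarda → Porto: 6 + 9 + 8 + 6 = 29
Faro → Braga → Guarda → Viseu → Porto: 6 + 1 + 4 + 8 = 19
Shortest: 11 mi.

11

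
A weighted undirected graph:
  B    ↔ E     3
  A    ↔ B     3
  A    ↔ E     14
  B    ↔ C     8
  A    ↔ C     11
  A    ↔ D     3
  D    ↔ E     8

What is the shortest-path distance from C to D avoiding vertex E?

Routes from C to D avoiding E:
C → A → D: 11 + 3 = 14
C → B → A → D: 8 + 3 + 3 = 14
Best route has total 14.

14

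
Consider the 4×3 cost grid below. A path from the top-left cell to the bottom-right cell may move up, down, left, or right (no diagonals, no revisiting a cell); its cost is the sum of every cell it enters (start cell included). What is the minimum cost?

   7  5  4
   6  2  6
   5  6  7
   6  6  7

Best path: [0,0]→[0,1]→[1,1]→[2,1]→[3,1]→[3,2]
Cost: 7 + 5 + 2 + 6 + 6 + 7 = 33

33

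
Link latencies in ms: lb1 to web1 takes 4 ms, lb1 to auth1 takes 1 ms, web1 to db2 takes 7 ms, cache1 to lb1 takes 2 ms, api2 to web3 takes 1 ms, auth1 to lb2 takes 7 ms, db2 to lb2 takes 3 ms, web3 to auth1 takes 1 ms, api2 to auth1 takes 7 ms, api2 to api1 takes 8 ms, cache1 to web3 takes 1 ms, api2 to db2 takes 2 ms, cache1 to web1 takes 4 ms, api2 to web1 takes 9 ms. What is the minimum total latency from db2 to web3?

Some routes from db2 to web3:
db2 - api2 - web3: 2 + 1 = 3
db2 - web1 - cache1 - web3: 7 + 4 + 1 = 12
db2 - lb2 - auth1 - web3: 3 + 7 + 1 = 11
db2 - api2 - auth1 - web3: 2 + 7 + 1 = 10
Best route has total 3 ms.

3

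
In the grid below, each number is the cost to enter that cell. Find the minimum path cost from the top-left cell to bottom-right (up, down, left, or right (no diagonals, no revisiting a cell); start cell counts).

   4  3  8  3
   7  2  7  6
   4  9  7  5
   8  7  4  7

34

Cheapest: r0c0 → r0c1 → r1c1 → r1c2 → r1c3 → r2c3 → r3c3
  4 + 3 + 2 + 7 + 6 + 5 + 7 = 34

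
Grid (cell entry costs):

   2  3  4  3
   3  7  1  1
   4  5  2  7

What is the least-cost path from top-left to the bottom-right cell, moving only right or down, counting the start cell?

Take r0c0 -> r0c1 -> r0c2 -> r1c2 -> r1c3 -> r2c3 for a total of 2 + 3 + 4 + 1 + 1 + 7 = 18.
For comparison, the top-then-right route costs 20.

18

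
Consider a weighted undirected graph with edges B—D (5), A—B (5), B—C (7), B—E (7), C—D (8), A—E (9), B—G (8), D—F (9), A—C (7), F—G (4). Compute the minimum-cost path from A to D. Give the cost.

Comparing a few candidate routes:
A→C→B→D: 7 + 7 + 5 = 19
A→C→D: 7 + 8 = 15
A→B→D: 5 + 5 = 10
Shortest: 10.

10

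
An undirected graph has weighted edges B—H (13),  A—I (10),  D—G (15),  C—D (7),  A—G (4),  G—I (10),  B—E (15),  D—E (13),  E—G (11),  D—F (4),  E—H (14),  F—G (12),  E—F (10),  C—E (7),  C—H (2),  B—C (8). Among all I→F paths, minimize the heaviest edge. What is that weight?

Some routes from I to F:
I - A - G - F: max(10, 4, 12) = 12
I - G - E - F: max(10, 11, 10) = 11
I - G - E - C - D - F: max(10, 11, 7, 7, 4) = 11
I - A - G - E - C - D - F: max(10, 4, 11, 7, 7, 4) = 11
I - A - G - E - F: max(10, 4, 11, 10) = 11
The minimum achievable maximum is 11.

11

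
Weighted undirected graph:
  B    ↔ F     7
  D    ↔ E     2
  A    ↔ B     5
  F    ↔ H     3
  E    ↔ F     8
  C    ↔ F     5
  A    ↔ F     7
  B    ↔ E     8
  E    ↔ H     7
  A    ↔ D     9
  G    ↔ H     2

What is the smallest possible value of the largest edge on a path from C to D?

7

Comparing a few candidate routes:
C → F → B → A → D: max(5, 7, 5, 9) = 9
C → F → A → B → E → D: max(5, 7, 5, 8, 2) = 8
C → F → E → B → A → D: max(5, 8, 8, 5, 9) = 9
C → F → B → E → D: max(5, 7, 8, 2) = 8
C → F → E → D: max(5, 8, 2) = 8
C → F → H → E → D: max(5, 3, 7, 2) = 7
The minimum achievable maximum is 7.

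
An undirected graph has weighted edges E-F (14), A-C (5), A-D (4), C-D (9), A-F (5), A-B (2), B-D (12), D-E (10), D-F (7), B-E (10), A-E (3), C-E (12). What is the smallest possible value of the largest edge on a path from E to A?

3

A few of the E→A routes:
E - B - A: max(10, 2) = 10
E - A: max(3) = 3
E - D - A: max(10, 4) = 10
The minimum achievable maximum is 3.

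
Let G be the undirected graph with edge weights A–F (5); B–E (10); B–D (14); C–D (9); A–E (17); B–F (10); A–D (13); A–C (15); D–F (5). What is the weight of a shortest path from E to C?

Some routes from E to C:
E - A - C: 17 + 15 = 32
E - B - D - C: 10 + 14 + 9 = 33
E - B - F - D - C: 10 + 10 + 5 + 9 = 34
The minimum is 32.

32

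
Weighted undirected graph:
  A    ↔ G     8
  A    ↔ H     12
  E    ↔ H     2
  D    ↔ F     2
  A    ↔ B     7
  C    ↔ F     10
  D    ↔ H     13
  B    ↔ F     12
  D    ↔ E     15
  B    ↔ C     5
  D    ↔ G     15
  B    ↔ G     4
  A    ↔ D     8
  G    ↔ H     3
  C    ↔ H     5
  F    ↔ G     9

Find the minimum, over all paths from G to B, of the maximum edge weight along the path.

Some routes from G to B:
G→F→C→B: max(9, 10, 5) = 10
G→A→B: max(8, 7) = 8
G→F→D→A→B: max(9, 2, 8, 7) = 9
G→B: max(4) = 4
G→H→C→B: max(3, 5, 5) = 5
G→H→C→F→D→A→B: max(3, 5, 10, 2, 8, 7) = 10
The minimum achievable maximum is 4.

4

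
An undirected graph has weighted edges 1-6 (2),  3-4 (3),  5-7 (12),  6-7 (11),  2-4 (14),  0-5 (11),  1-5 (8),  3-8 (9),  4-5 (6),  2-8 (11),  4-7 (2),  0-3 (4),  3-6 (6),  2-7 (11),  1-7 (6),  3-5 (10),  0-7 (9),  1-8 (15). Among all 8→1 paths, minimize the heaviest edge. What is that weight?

9

Checking several routes:
8 - 3 - 6 - 1: max(9, 6, 2) = 9
8 - 3 - 0 - 7 - 4 - 5 - 1: max(9, 4, 9, 2, 6, 8) = 9
8 - 3 - 0 - 7 - 1: max(9, 4, 9, 6) = 9
8 - 3 - 5 - 4 - 7 - 1: max(9, 10, 6, 2, 6) = 10
8 - 3 - 4 - 5 - 1: max(9, 3, 6, 8) = 9
8 - 3 - 4 - 7 - 1: max(9, 3, 2, 6) = 9
The minimum achievable maximum is 9.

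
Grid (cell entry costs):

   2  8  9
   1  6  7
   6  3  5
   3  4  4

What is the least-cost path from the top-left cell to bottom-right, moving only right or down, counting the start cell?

20

Take (0,0) → (1,0) → (1,1) → (2,1) → (3,1) → (3,2) for a total of 2 + 1 + 6 + 3 + 4 + 4 = 20.
(Top row then right column would cost 35.)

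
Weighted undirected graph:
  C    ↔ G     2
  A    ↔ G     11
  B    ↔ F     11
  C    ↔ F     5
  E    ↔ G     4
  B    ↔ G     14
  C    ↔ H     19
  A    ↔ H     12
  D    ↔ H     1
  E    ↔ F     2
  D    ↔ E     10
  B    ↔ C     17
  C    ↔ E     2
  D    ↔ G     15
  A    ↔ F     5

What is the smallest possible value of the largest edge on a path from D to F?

A few of the D→F routes:
D -> E -> F: max(10, 2) = 10
D -> E -> G -> C -> F: max(10, 4, 2, 5) = 10
D -> E -> C -> F: max(10, 2, 5) = 10
D -> E -> C -> G -> A -> F: max(10, 2, 2, 11, 5) = 11
The minimum achievable maximum is 10.

10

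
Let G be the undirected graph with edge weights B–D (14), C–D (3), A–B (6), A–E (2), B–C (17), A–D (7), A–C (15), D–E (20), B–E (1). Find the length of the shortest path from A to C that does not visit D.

Candidate routes:
A -> E -> B -> C: 2 + 1 + 17 = 20
A -> C: 15
A -> B -> C: 6 + 17 = 23
Best route has total 15.

15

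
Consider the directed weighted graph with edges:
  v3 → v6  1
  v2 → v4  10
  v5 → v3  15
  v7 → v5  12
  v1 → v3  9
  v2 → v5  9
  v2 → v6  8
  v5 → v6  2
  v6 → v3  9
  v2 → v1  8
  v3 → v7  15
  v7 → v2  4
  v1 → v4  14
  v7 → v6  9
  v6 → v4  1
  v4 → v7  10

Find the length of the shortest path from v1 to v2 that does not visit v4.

Candidate routes:
v1 - v3 - v7 - v2: 9 + 15 + 4 = 28
Shortest: 28.

28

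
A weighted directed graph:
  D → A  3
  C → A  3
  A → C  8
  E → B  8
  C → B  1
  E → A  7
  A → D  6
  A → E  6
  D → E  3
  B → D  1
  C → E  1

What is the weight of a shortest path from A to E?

Paths from A to E:
A -> E: 6
A -> C -> B -> D -> E: 8 + 1 + 1 + 3 = 13
A -> C -> E: 8 + 1 = 9
A -> D -> E: 6 + 3 = 9
The minimum is 6.

6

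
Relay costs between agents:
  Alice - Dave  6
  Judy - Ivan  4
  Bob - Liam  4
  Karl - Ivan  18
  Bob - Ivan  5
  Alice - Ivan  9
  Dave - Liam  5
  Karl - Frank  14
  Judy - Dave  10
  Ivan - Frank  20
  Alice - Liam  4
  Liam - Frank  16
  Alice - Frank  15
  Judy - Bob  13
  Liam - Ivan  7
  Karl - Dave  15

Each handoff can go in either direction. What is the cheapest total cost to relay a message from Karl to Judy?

A few of the Karl→Judy routes:
Karl → Ivan → Judy: 18 + 4 = 22
Karl → Dave → Liam → Ivan → Judy: 15 + 5 + 7 + 4 = 31
Karl → Dave → Alice → Liam → Ivan → Judy: 15 + 6 + 4 + 7 + 4 = 36
Karl → Dave → Judy: 15 + 10 = 25
Karl → Dave → Alice → Ivan → Judy: 15 + 6 + 9 + 4 = 34
Karl → Dave → Liam → Bob → Ivan → Judy: 15 + 5 + 4 + 5 + 4 = 33
Best route has total 22.

22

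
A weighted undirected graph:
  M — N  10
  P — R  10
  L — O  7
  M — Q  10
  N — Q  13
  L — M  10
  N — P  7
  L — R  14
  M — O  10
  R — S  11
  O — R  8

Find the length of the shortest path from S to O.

Checking several routes:
S→R→P→N→M→L→O: 11 + 10 + 7 + 10 + 10 + 7 = 55
S→R→P→N→M→O: 11 + 10 + 7 + 10 + 10 = 48
S→R→L→O: 11 + 14 + 7 = 32
S→R→O: 11 + 8 = 19
S→R→L→M→O: 11 + 14 + 10 + 10 = 45
The minimum is 19.

19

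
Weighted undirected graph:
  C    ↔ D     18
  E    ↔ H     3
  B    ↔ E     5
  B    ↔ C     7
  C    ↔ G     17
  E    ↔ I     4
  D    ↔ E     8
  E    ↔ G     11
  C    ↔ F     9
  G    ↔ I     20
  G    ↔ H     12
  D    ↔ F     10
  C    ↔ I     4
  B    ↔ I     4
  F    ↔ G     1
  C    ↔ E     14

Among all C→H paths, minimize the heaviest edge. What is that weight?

4

Comparing a few candidate routes:
C → I → E → H: max(4, 4, 3) = 4
C → B → I → E → H: max(7, 4, 4, 3) = 7
C → B → E → H: max(7, 5, 3) = 7
C → I → B → E → H: max(4, 4, 5, 3) = 5
C → F → D → E → H: max(9, 10, 8, 3) = 10
Best route has worst link 4.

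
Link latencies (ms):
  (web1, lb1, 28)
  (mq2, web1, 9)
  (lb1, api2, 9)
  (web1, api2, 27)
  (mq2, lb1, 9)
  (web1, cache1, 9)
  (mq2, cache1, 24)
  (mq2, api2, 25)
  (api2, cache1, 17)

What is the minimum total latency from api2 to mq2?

Checking several routes:
api2-mq2: 25
api2-cache1-web1-mq2: 17 + 9 + 9 = 35
api2-lb1-mq2: 9 + 9 = 18
Best route has total 18 ms.

18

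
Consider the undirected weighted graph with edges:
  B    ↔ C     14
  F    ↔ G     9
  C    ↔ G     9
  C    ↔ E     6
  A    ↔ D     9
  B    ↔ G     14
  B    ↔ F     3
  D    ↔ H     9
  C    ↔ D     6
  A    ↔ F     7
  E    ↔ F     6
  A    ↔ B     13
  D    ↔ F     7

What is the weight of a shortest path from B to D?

10

Comparing a few candidate routes:
B -> F -> E -> C -> D: 3 + 6 + 6 + 6 = 21
B -> A -> D: 13 + 9 = 22
B -> C -> D: 14 + 6 = 20
B -> F -> A -> D: 3 + 7 + 9 = 19
B -> A -> F -> D: 13 + 7 + 7 = 27
B -> F -> D: 3 + 7 = 10
Best route has total 10.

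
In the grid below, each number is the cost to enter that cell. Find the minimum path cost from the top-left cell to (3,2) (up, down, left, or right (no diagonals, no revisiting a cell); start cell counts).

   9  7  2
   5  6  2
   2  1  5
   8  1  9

Cheapest: [0,0] -> [1,0] -> [2,0] -> [2,1] -> [3,1] -> [3,2]
  9 + 5 + 2 + 1 + 1 + 9 = 27

27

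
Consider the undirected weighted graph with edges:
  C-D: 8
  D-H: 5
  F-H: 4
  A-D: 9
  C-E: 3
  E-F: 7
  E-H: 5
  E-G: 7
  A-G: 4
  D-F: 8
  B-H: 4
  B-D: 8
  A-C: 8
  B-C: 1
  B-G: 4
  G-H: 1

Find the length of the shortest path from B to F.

Some routes from B to F:
B-C-E-H-F: 1 + 3 + 5 + 4 = 13
B-C-E-F: 1 + 3 + 7 = 11
B-H-F: 4 + 4 = 8
B-C-E-G-H-F: 1 + 3 + 7 + 1 + 4 = 16
B-D-F: 8 + 8 = 16
B-G-H-F: 4 + 1 + 4 = 9
The minimum is 8.

8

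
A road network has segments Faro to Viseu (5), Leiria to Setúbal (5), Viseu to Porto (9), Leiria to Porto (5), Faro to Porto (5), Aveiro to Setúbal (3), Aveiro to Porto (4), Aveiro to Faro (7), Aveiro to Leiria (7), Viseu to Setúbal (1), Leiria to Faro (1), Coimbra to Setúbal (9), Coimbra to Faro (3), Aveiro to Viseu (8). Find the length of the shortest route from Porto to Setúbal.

Some routes from Porto to Setúbal:
Porto → Leiria → Setúbal: 5 + 5 = 10
Porto → Leiria → Faro → Viseu → Setúbal: 5 + 1 + 5 + 1 = 12
Porto → Faro → Leiria → Setúbal: 5 + 1 + 5 = 11
Porto → Aveiro → Setúbal: 4 + 3 = 7
Porto → Viseu → Setúbal: 9 + 1 = 10
Porto → Faro → Viseu → Setúbal: 5 + 5 + 1 = 11
Shortest: 7 km.

7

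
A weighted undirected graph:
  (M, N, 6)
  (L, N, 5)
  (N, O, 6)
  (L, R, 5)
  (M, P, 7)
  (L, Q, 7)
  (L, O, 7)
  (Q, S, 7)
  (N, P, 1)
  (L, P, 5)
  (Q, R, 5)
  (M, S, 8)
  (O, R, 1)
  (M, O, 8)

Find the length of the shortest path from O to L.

6

Some routes from O to L:
O -> R -> L: 1 + 5 = 6
O -> R -> Q -> L: 1 + 5 + 7 = 13
O -> N -> L: 6 + 5 = 11
O -> L: 7
O -> M -> N -> L: 8 + 6 + 5 = 19
O -> N -> P -> L: 6 + 1 + 5 = 12
Best route has total 6.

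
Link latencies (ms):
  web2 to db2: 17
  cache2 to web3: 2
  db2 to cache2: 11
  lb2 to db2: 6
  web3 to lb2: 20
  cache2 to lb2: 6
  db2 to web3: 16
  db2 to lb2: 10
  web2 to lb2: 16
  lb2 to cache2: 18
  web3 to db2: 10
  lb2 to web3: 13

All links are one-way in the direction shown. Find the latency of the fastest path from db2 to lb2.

Comparing a few candidate routes:
db2 → cache2 → lb2: 11 + 6 = 17
db2 → lb2: 10
db2 → cache2 → web3 → lb2: 11 + 2 + 20 = 33
Shortest: 10 ms.

10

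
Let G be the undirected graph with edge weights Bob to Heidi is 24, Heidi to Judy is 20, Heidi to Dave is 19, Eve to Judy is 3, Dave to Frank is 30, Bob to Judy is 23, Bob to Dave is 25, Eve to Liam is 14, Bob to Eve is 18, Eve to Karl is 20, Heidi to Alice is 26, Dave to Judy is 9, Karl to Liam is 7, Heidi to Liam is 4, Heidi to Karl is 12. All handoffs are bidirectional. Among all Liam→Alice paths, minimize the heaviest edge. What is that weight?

Some routes from Liam to Alice:
Liam - Karl - Eve - Bob - Heidi - Alice: max(7, 20, 18, 24, 26) = 26
Liam - Karl - Eve - Bob - Judy - Heidi - Alice: max(7, 20, 18, 23, 20, 26) = 26
Liam - Karl - Eve - Bob - Dave - Judy - Heidi - Alice: max(7, 20, 18, 25, 9, 20, 26) = 26
Liam - Karl - Eve - Bob - Dave - Heidi - Alice: max(7, 20, 18, 25, 19, 26) = 26
Liam - Karl - Eve - Bob - Judy - Dave - Heidi - Alice: max(7, 20, 18, 23, 9, 19, 26) = 26
Smallest bottleneck: 26.

26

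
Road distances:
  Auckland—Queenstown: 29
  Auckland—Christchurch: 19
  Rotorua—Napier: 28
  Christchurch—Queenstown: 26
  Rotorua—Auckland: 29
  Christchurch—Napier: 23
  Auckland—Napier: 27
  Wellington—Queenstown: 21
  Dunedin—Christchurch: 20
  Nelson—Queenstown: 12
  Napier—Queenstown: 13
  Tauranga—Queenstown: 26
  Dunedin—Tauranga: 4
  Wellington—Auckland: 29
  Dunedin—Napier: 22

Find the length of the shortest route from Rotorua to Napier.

28

Checking several routes:
Rotorua → Auckland → Christchurch → Napier: 29 + 19 + 23 = 71
Rotorua → Auckland → Napier: 29 + 27 = 56
Rotorua → Napier: 28
The minimum is 28.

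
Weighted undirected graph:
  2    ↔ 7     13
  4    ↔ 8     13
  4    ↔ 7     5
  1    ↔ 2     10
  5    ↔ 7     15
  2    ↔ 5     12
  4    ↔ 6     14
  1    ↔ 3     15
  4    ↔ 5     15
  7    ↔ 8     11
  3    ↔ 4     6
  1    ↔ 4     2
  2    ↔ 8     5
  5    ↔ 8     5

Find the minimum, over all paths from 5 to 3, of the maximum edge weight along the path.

10

Checking several routes:
5 - 8 - 7 - 4 - 3: max(5, 11, 5, 6) = 11
5 - 2 - 1 - 4 - 3: max(12, 10, 2, 6) = 12
5 - 8 - 2 - 1 - 4 - 3: max(5, 5, 10, 2, 6) = 10
Best route has worst link 10.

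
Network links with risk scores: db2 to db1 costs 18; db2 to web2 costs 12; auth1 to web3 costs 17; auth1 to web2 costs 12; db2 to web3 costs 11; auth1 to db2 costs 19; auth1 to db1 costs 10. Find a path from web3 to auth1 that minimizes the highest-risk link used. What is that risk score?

Candidate routes:
web3 -> auth1: max(17) = 17
web3 -> db2 -> auth1: max(11, 19) = 19
web3 -> db2 -> web2 -> auth1: max(11, 12, 12) = 12
web3 -> db2 -> db1 -> auth1: max(11, 18, 10) = 18
Smallest bottleneck: 12.

12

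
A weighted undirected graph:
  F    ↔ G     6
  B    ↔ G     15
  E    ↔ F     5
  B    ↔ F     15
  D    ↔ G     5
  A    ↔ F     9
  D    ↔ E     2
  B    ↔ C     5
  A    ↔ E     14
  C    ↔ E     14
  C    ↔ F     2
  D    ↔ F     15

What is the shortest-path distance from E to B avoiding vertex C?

Comparing a few candidate routes:
E→F→B: 5 + 15 = 20
E→F→G→B: 5 + 6 + 15 = 26
E→D→G→B: 2 + 5 + 15 = 22
The minimum is 20.

20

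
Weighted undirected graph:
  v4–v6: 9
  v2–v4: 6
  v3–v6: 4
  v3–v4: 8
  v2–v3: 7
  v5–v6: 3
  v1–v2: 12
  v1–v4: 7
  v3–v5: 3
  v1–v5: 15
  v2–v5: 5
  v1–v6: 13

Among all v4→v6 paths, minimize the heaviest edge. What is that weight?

A few of the v4→v6 routes:
v4 -> v2 -> v3 -> v5 -> v6: max(6, 7, 3, 3) = 7
v4 -> v3 -> v2 -> v5 -> v6: max(8, 7, 5, 3) = 8
v4 -> v2 -> v3 -> v6: max(6, 7, 4) = 7
v4 -> v2 -> v5 -> v3 -> v6: max(6, 5, 3, 4) = 6
v4 -> v2 -> v5 -> v6: max(6, 5, 3) = 6
Best route has worst link 6.

6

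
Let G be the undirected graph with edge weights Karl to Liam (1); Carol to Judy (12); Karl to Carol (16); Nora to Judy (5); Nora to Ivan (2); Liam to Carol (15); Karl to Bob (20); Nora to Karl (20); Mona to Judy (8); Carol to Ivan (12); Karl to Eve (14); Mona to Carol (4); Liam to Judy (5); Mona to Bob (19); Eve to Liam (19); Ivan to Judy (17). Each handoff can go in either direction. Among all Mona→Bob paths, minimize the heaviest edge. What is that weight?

19

Comparing a few candidate routes:
Mona -> Judy -> Liam -> Karl -> Bob: max(8, 5, 1, 20) = 20
Mona -> Judy -> Liam -> Carol -> Karl -> Bob: max(8, 5, 15, 16, 20) = 20
Mona -> Bob: max(19) = 19
The minimum achievable maximum is 19.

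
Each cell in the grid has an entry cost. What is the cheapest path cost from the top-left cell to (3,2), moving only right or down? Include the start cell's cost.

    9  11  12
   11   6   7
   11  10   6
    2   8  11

One optimal route is [0,0] -> [0,1] -> [1,1] -> [1,2] -> [2,2] -> [3,2].
Its cost is 9 + 11 + 6 + 7 + 6 + 11 = 50.
For comparison, the top-then-right route costs 56.

50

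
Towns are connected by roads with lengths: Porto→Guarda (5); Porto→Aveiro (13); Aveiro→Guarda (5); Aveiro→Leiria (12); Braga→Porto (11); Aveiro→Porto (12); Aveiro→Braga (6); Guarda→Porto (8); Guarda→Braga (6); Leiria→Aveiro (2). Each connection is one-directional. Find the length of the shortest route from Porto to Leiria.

Paths from Porto to Leiria:
Porto→Aveiro→Leiria: 13 + 12 = 25
Best route has total 25.

25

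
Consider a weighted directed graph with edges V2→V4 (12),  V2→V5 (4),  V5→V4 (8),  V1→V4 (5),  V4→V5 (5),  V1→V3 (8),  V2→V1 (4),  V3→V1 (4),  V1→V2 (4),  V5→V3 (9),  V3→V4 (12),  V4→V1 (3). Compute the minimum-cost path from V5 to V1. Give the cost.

Routes from V5 to V1:
V5 -> V4 -> V1: 8 + 3 = 11
V5 -> V3 -> V4 -> V1: 9 + 12 + 3 = 24
V5 -> V3 -> V1: 9 + 4 = 13
Shortest: 11.

11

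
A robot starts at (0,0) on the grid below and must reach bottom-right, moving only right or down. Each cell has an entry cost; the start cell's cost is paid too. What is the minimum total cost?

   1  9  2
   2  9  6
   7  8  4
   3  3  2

One optimal route is r0c0 -> r1c0 -> r2c0 -> r3c0 -> r3c1 -> r3c2.
Its cost is 1 + 2 + 7 + 3 + 3 + 2 = 18.
(Top row then right column would cost 24.)

18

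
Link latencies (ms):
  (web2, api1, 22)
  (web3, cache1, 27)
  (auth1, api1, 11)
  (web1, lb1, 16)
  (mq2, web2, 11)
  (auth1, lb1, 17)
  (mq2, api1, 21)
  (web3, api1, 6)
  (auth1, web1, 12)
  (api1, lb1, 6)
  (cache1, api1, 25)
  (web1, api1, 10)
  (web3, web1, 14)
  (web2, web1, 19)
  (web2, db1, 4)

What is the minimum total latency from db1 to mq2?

15

Checking several routes:
db1→web2→mq2: 4 + 11 = 15
db1→web2→api1→mq2: 4 + 22 + 21 = 47
db1→web2→web1→web3→api1→mq2: 4 + 19 + 14 + 6 + 21 = 64
db1→web2→web1→api1→mq2: 4 + 19 + 10 + 21 = 54
Best route has total 15 ms.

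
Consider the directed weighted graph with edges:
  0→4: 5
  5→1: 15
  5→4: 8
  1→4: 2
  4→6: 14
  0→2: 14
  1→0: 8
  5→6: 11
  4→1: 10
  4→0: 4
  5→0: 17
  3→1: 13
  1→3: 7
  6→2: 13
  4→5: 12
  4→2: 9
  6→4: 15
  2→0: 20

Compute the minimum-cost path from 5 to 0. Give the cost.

12

Comparing a few candidate routes:
5 → 1 → 4 → 0: 15 + 2 + 4 = 21
5 → 4 → 0: 8 + 4 = 12
5 → 0: 17
Shortest: 12.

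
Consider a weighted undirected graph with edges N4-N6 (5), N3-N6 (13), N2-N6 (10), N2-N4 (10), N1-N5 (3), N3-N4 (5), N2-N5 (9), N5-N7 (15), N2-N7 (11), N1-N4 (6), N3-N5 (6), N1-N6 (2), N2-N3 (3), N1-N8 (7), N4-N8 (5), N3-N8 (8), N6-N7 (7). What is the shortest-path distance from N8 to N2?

11

Comparing a few candidate routes:
N8 -> N3 -> N2: 8 + 3 = 11
N8 -> N1 -> N6 -> N2: 7 + 2 + 10 = 19
N8 -> N1 -> N5 -> N3 -> N2: 7 + 3 + 6 + 3 = 19
N8 -> N1 -> N5 -> N2: 7 + 3 + 9 = 19
N8 -> N4 -> N2: 5 + 10 = 15
N8 -> N4 -> N3 -> N2: 5 + 5 + 3 = 13
The minimum is 11.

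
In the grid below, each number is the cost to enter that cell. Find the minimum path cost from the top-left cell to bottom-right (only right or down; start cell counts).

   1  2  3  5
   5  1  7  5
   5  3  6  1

14

Path r0c0 -> r0c1 -> r1c1 -> r2c1 -> r2c2 -> r2c3: 1 + 2 + 1 + 3 + 6 + 1 = 14.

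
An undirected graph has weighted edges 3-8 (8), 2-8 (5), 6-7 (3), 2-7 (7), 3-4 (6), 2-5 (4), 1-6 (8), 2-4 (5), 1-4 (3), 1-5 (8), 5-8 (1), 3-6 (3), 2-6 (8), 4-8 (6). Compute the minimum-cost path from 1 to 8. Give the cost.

9

A few of the 1→8 routes:
1-4-2-5-8: 3 + 5 + 4 + 1 = 13
1-4-8: 3 + 6 = 9
1-4-3-8: 3 + 6 + 8 = 17
1-5-8: 8 + 1 = 9
1-4-2-8: 3 + 5 + 5 = 13
The minimum is 9.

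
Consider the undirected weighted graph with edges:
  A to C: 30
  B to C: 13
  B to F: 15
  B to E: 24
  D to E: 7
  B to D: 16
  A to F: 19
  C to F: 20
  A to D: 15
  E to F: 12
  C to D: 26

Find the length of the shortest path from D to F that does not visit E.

31

Some routes from D to F avoiding E:
D→A→F: 15 + 19 = 34
D→C→F: 26 + 20 = 46
D→B→F: 16 + 15 = 31
Best route has total 31.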